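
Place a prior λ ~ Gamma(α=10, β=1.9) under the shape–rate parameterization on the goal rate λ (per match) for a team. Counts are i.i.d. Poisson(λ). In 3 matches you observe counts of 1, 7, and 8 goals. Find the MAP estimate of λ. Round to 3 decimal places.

λ̂_MAP = 5.102

Σxᵢ = 1+7+8 = 16, with n = 3.
Posterior ∝ λ^9e^(−1.9λ) · λ^16e^(−3λ) = λ^25e^(−4.9λ), i.e. Gamma(shape=26, rate=4.9).
The mode of a Gamma(a, b) with a ≥ 1 (shape–rate) is (a−1)/b = 25/4.9 ≈ 5.102.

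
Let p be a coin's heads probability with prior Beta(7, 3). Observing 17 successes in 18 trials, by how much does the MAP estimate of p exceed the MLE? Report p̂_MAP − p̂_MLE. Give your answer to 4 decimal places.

Posterior is Beta(24, 4); MAP = (24−1)/(28−2) = 23/26 ≈ 0.88462.
MLE ignores the prior: p̂_MLE = k/n = 17/18 ≈ 0.94444.
Difference = 23/26 − 17/18 = -7/117 ≈ -0.0598.

MAP − MLE = -0.0598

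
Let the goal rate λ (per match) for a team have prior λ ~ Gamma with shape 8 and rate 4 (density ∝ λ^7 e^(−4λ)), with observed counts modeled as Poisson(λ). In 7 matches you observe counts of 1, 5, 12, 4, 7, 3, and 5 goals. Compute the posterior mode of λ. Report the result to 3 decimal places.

Σxᵢ = 1+5+12+4+7+3+5 = 37, with n = 7.
Posterior ∝ λ^7e^(−4λ) · λ^37e^(−7λ) = λ^44e^(−11λ), i.e. Gamma(shape=45, rate=11).
The mode of a Gamma(a, b) with a ≥ 1 (shape–rate) is (a−1)/b = 44/11 ≈ 4.000.

λ̂_MAP = 4.000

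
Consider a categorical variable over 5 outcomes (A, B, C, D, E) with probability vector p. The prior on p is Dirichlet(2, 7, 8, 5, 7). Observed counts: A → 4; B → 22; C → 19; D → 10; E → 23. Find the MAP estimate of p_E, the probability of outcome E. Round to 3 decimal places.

The posterior is Dirichlet(αᵢ + nᵢ) = Dirichlet(6, 29, 27, 15, 30).
For a Dirichlet(a₁,…,a_K) with all aᵢ > 1, the mode has j-th component (aⱼ − 1)/(Σaᵢ − K).
Here Σaᵢ = 107 and K = 5, so p_E = (30 − 1)/(107 − 5) = 29/102 ≈ 0.284.

MAP estimate of p_E = 0.284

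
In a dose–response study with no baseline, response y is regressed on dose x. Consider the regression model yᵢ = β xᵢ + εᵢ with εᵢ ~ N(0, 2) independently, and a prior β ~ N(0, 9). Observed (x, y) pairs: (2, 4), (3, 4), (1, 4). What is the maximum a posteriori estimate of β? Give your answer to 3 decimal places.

β̂_MAP = 1.688

log p(β | y) = −Σ(yᵢ − βxᵢ)²/(2·2) − β²/(2·9) + const.
Setting the derivative to zero: Σxᵢ(yᵢ − βxᵢ)/2 − β/9 = 0, so β = Σxᵢyᵢ / (Σxᵢ² + σ²/τ²).
Σxᵢyᵢ = 2·4 + 3·4 + 1·4 = 24; Σxᵢ² = 14; σ²/τ² = 2/9.
β̂_MAP = 24 / (14 + 2/9) = 24/(128/9) = 27/16 ≈ 1.688.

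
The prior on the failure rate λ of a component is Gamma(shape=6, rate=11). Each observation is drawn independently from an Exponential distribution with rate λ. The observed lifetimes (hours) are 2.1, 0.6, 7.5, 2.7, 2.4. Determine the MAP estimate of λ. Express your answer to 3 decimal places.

λ̂_MAP = 0.380

The Exponential(rate=λ) likelihood is ∝ λ^n e^(−λΣtᵢ). Here n = 5 and Σtᵢ = 2.1 + 0.6 + 7.5 + 2.7 + 2.4 = 15.3.
Posterior ∝ λ^5e^(−11λ) · λ^5e^(−15.3λ) = λ^10e^(−26.3λ), i.e. Gamma(11, 26.3).
Mode = (a−1)/b = 10/26.3 ≈ 0.380.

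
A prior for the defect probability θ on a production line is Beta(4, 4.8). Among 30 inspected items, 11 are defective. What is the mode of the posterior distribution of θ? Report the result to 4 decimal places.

Prior: Beta(4, 4.8).
Data: 11 successes in 30 trials. The binomial likelihood contributes θ^11(1−θ)^19, so the posterior is Beta(4+11, 4.8+19) = Beta(15, 23.8).
For Beta(a, b) with a, b > 1 the mode is (a−1)/(a+b−2) = 14/36.8 ≈ 0.3804.

θ̂_MAP = 0.3804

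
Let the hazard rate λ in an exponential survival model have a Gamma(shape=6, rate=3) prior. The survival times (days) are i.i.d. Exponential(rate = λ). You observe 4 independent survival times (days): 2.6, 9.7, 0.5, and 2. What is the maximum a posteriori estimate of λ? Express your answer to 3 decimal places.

λ̂_MAP = 0.506

The Exponential(rate=λ) likelihood is ∝ λ^n e^(−λΣtᵢ). Here n = 4 and Σtᵢ = 2.6 + 9.7 + 0.5 + 2 = 14.8.
Posterior ∝ λ^5e^(−3λ) · λ^4e^(−14.8λ) = λ^9e^(−17.8λ), i.e. Gamma(10, 17.8).
Mode = (a−1)/b = 9/17.8 ≈ 0.506.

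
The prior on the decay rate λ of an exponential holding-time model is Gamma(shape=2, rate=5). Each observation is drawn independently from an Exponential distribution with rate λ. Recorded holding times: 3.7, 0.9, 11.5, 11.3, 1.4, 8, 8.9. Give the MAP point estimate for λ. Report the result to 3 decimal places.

λ̂_MAP = 0.158

The Exponential(rate=λ) likelihood is ∝ λ^n e^(−λΣtᵢ). Here n = 7 and Σtᵢ = 3.7 + 0.9 + 11.5 + 11.3 + 1.4 + 8 + 8.9 = 45.7.
Posterior ∝ λe^(−5λ) · λ^7e^(−45.7λ) = λ^8e^(−50.7λ), i.e. Gamma(9, 50.7).
Mode = (a−1)/b = 8/50.7 ≈ 0.158.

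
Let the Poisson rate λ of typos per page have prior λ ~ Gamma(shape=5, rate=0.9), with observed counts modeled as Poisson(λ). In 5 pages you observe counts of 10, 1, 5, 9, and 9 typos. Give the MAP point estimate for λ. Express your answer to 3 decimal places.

λ̂_MAP = 6.441

Σxᵢ = 10+1+5+9+9 = 34, with n = 5.
Posterior ∝ λ^4e^(−0.9λ) · λ^34e^(−5λ) = λ^38e^(−5.9λ), i.e. Gamma(shape=39, rate=5.9).
The mode of a Gamma(a, b) with a ≥ 1 (shape–rate) is (a−1)/b = 38/5.9 ≈ 6.441.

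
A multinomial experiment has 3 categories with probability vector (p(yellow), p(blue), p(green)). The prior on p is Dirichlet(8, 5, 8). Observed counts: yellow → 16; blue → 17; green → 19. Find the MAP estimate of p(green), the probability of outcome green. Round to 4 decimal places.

MAP estimate of p(green) = 0.3714

The posterior is Dirichlet(αᵢ + nᵢ) = Dirichlet(24, 22, 27).
For a Dirichlet(a₁,…,a_K) with all aᵢ > 1, the mode has j-th component (aⱼ − 1)/(Σaᵢ − K).
Here Σaᵢ = 73 and K = 3, so p(green) = (27 − 1)/(73 − 3) = 26/70 ≈ 0.3714.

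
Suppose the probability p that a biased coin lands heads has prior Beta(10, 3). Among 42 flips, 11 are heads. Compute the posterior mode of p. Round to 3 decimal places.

p̂_MAP = 0.377

Prior: Beta(10, 3).
Data: 11 successes in 42 trials. The binomial likelihood contributes p^11(1−p)^31, so the posterior is Beta(10+11, 3+31) = Beta(21, 34).
For Beta(a, b) with a, b > 1 the mode is (a−1)/(a+b−2) = 20/53 ≈ 0.377.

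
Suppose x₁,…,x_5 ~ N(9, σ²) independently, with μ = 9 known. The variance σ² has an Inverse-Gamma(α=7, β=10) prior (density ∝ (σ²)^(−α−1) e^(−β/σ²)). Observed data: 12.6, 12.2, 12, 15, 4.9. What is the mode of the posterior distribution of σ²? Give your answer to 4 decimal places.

Sum of squared deviations about the known mean: SS = (12.6−9)² + (12.2−9)² + (12−9)² + (15−9)² + (4.9−9)² = 85.01.
The Normal likelihood contributes (σ²)^(−n/2) exp(−SS/(2σ²)), so the posterior is Inverse-Gamma(α + n/2, β + SS/2) = Inverse-Gamma(9.5, 52.505).
The mode of Inverse-Gamma(a, b) is b/(a+1) = 52.505/10.5 ≈ 5.0005.

σ̂²_MAP = 5.0005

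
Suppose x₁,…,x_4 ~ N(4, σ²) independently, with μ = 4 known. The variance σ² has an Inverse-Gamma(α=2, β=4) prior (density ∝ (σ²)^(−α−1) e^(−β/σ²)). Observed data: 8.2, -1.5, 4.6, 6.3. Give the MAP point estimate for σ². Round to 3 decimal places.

Sum of squared deviations about the known mean: SS = (8.2−4)² + (-1.5−4)² + (4.6−4)² + (6.3−4)² = 53.54.
The Normal likelihood contributes (σ²)^(−n/2) exp(−SS/(2σ²)), so the posterior is Inverse-Gamma(α + n/2, β + SS/2) = Inverse-Gamma(4, 30.77).
The mode of Inverse-Gamma(a, b) is b/(a+1) = 30.77/5 ≈ 6.154.

σ̂²_MAP = 6.154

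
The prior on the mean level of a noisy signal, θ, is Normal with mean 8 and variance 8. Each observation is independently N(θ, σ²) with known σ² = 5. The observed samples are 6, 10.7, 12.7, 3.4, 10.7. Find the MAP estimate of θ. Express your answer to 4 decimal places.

θ̂_MAP = 8.6222

n = 5; x̄ = (6 + 10.7 + 12.7 + 3.4 + 10.7)/5 = 43.5/5 = 8.7.
For a Normal prior and Normal likelihood with known variance, the posterior is Normal; its mode equals its mean, the precision-weighted average.
Prior precision 1/σ₀² = 1/8 = 0.125; data precision n/σ² = 5/5 = 1.
θ̂ = (0.125·8 + 1·8.7) / (0.125 + 1) = 9.7/1.125 = 388/45 ≈ 8.6222.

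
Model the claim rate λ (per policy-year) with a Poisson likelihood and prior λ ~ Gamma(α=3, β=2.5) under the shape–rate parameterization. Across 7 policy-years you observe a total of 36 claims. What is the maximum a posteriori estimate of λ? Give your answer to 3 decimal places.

Σxᵢ = 36, n = 7.
Posterior ∝ λ^2e^(−2.5λ) · λ^36e^(−7λ) = λ^38e^(−9.5λ), i.e. Gamma(shape=39, rate=9.5).
The mode of a Gamma(a, b) with a ≥ 1 (shape–rate) is (a−1)/b = 38/9.5 ≈ 4.000.

λ̂_MAP = 4.000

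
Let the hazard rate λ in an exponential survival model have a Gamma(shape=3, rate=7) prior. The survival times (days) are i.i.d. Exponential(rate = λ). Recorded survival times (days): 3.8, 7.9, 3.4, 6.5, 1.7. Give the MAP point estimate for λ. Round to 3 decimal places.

λ̂_MAP = 0.231

The Exponential(rate=λ) likelihood is ∝ λ^n e^(−λΣtᵢ). Here n = 5 and Σtᵢ = 3.8 + 7.9 + 3.4 + 6.5 + 1.7 = 23.3.
Posterior ∝ λ^2e^(−7λ) · λ^5e^(−23.3λ) = λ^7e^(−30.3λ), i.e. Gamma(8, 30.3).
Mode = (a−1)/b = 7/30.3 ≈ 0.231.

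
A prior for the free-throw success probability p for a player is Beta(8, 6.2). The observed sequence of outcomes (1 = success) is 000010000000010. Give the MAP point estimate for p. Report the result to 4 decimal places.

Prior: Beta(8, 6.2).
Data: 2 successes in 15 trials (from the sequence). The binomial likelihood contributes p^2(1−p)^13, so the posterior is Beta(8+2, 6.2+13) = Beta(10, 19.2).
For Beta(a, b) with a, b > 1 the mode is (a−1)/(a+b−2) = 9/27.2 ≈ 0.3309.

p̂_MAP = 0.3309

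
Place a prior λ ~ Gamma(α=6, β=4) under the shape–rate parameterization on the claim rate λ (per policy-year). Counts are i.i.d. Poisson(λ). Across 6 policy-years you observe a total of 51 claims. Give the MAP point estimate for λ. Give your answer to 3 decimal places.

Σxᵢ = 51, n = 6.
Posterior ∝ λ^5e^(−4λ) · λ^51e^(−6λ) = λ^56e^(−10λ), i.e. Gamma(shape=57, rate=10).
The mode of a Gamma(a, b) with a ≥ 1 (shape–rate) is (a−1)/b = 56/10 ≈ 5.600.

λ̂_MAP = 5.600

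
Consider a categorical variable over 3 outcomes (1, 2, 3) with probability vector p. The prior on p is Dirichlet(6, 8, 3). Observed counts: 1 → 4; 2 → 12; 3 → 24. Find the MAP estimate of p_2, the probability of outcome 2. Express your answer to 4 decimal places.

The posterior is Dirichlet(αᵢ + nᵢ) = Dirichlet(10, 20, 27).
For a Dirichlet(a₁,…,a_K) with all aᵢ > 1, the mode has j-th component (aⱼ − 1)/(Σaᵢ − K).
Here Σaᵢ = 57 and K = 3, so p_2 = (20 − 1)/(57 − 3) = 19/54 ≈ 0.3519.

MAP estimate: 0.3519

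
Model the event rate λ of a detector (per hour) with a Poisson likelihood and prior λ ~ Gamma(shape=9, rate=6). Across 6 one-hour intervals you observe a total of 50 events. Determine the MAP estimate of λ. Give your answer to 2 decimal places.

λ̂_MAP = 4.83

Σxᵢ = 50, n = 6.
Posterior ∝ λ^8e^(−6λ) · λ^50e^(−6λ) = λ^58e^(−12λ), i.e. Gamma(shape=59, rate=12).
The mode of a Gamma(a, b) with a ≥ 1 (shape–rate) is (a−1)/b = 58/12 ≈ 4.83.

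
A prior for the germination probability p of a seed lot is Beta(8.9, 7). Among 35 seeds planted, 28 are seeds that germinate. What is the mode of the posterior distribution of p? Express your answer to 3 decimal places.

Prior: Beta(8.9, 7).
Data: 28 successes in 35 trials. The binomial likelihood contributes p^28(1−p)^7, so the posterior is Beta(8.9+28, 7+7) = Beta(36.9, 14).
For Beta(a, b) with a, b > 1 the mode is (a−1)/(a+b−2) = 35.9/48.9 ≈ 0.734.

p̂_MAP = 0.734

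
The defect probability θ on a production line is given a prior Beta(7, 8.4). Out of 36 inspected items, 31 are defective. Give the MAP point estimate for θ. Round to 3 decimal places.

θ̂_MAP = 0.749

Prior: Beta(7, 8.4).
Data: 31 successes in 36 trials. The binomial likelihood contributes θ^31(1−θ)^5, so the posterior is Beta(7+31, 8.4+5) = Beta(38, 13.4).
For Beta(a, b) with a, b > 1 the mode is (a−1)/(a+b−2) = 37/49.4 ≈ 0.749.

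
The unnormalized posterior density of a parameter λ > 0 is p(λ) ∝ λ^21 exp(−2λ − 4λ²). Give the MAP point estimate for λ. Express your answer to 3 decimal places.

ℓ'(λ) = 21/λ − 2 − 8λ. Setting this to zero and multiplying by λ: 8λ² + 2λ − 21 = 0.
λ = (−2 + √(2² + 4·8·21)) / (2·8) = (−2 + √676) / 16 = (−2 + 26)/16 = 3/2.
ℓ''(λ) = −21/λ² − 8 < 0, confirming a maximum.

λ̂_MAP = 1.500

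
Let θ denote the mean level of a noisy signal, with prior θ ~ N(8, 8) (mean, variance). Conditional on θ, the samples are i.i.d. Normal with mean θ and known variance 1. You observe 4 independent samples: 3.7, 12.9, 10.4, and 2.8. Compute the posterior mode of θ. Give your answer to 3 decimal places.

n = 4; x̄ = (3.7 + 12.9 + 10.4 + 2.8)/4 = 29.8/4 = 7.45.
For a Normal prior and Normal likelihood with known variance, the posterior is Normal; its mode equals its mean, the precision-weighted average.
Prior precision 1/σ₀² = 1/8 = 0.125; data precision n/σ² = 4/1 = 4.
θ̂ = (0.125·8 + 4·7.45) / (0.125 + 4) = 30.8/4.125 = 112/15 ≈ 7.467.

θ̂_MAP = 7.467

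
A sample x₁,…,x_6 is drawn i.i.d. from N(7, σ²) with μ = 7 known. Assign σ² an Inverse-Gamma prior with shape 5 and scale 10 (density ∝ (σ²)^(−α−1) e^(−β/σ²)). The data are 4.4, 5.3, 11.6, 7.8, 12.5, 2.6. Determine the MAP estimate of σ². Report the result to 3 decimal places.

σ̂²_MAP = 5.614

Sum of squared deviations about the known mean: SS = (4.4−7)² + (5.3−7)² + (11.6−7)² + (7.8−7)² + (12.5−7)² + (2.6−7)² = 81.06.
The Normal likelihood contributes (σ²)^(−n/2) exp(−SS/(2σ²)), so the posterior is Inverse-Gamma(α + n/2, β + SS/2) = Inverse-Gamma(8, 50.53).
The mode of Inverse-Gamma(a, b) is b/(a+1) = 50.53/9 ≈ 5.614.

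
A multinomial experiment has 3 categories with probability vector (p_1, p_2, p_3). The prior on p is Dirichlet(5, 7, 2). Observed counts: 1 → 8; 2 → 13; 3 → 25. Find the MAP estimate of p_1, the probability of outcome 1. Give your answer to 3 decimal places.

MAP estimate: 0.211

The posterior is Dirichlet(αᵢ + nᵢ) = Dirichlet(13, 20, 27).
For a Dirichlet(a₁,…,a_K) with all aᵢ > 1, the mode has j-th component (aⱼ − 1)/(Σaᵢ − K).
Here Σaᵢ = 60 and K = 3, so p_1 = (13 − 1)/(60 − 3) = 12/57 ≈ 0.211.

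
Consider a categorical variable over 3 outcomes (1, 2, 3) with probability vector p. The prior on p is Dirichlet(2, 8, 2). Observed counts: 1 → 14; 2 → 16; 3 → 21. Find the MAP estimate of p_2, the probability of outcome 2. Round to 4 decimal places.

MAP estimate: 0.3833

The posterior is Dirichlet(αᵢ + nᵢ) = Dirichlet(16, 24, 23).
For a Dirichlet(a₁,…,a_K) with all aᵢ > 1, the mode has j-th component (aⱼ − 1)/(Σaᵢ − K).
Here Σaᵢ = 63 and K = 3, so p_2 = (24 − 1)/(63 − 3) = 23/60 ≈ 0.3833.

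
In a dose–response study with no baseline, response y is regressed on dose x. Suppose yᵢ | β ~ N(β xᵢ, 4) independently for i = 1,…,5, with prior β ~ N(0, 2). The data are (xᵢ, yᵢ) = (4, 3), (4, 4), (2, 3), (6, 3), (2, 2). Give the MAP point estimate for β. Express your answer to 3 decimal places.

β̂_MAP = 0.718

log p(β | y) = −Σ(yᵢ − βxᵢ)²/(2·4) − β²/(2·2) + const.
Setting the derivative to zero: Σxᵢ(yᵢ − βxᵢ)/4 − β/2 = 0, so β = Σxᵢyᵢ / (Σxᵢ² + σ²/τ²).
Σxᵢyᵢ = 4·3 + 4·4 + 2·3 + 6·3 + 2·2 = 56; Σxᵢ² = 76; σ²/τ² = 2.
β̂_MAP = 56 / (76 + 2) = 56/78 ≈ 0.718.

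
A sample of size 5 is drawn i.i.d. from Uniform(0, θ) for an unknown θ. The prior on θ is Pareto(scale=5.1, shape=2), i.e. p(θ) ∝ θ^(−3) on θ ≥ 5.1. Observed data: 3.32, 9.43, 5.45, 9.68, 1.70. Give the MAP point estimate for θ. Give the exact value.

The Uniform(0, θ) likelihood is θ^(−n) for θ ≥ max(xᵢ), zero otherwise. Here max(xᵢ) = 9.68.
Posterior ∝ θ^(−3) · θ^(−5) = θ^(−8) on θ ≥ max(5.1, 9.68) = 9.68.
This density is strictly decreasing in θ, so the posterior mode lies at the lower boundary of the support.

θ̂_MAP = 9.68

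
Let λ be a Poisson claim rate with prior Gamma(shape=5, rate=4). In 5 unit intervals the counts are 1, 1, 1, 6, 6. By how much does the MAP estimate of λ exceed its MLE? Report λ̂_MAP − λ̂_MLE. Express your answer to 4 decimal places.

Σxᵢ = 15. Posterior is Gamma(20, 9); MAP = (20−1)/9 = 19/9 ≈ 2.11111.
MLE = x̄ = 15/5 ≈ 3.00000.
Difference = 19/9 − 15/5 = -8/9 ≈ -0.8889.

MAP − MLE = -0.8889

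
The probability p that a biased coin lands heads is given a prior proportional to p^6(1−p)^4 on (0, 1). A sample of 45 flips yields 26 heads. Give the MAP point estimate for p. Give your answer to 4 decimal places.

p̂_MAP = 0.5818

The prior density ∝ p^6(1−p)^4 is the kernel of Beta(7, 5).
Data: 26 successes in 45 trials. The binomial likelihood contributes p^26(1−p)^19, so the posterior is Beta(7+26, 5+19) = Beta(33, 24).
For Beta(a, b) with a, b > 1 the mode is (a−1)/(a+b−2) = 32/55 ≈ 0.5818.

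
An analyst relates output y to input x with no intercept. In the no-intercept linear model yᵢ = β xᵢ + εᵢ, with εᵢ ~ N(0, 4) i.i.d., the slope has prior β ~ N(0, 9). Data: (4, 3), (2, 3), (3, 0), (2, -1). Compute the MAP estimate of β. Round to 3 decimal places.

log p(β | y) = −Σ(yᵢ − βxᵢ)²/(2·4) − β²/(2·9) + const.
Setting the derivative to zero: Σxᵢ(yᵢ − βxᵢ)/4 − β/9 = 0, so β = Σxᵢyᵢ / (Σxᵢ² + σ²/τ²).
Σxᵢyᵢ = 4·3 + 2·3 + 3·0 + 2·(-1) = 16; Σxᵢ² = 33; σ²/τ² = 4/9.
β̂_MAP = 16 / (33 + 4/9) = 16/(301/9) = 144/301 ≈ 0.478.

β̂_MAP = 0.478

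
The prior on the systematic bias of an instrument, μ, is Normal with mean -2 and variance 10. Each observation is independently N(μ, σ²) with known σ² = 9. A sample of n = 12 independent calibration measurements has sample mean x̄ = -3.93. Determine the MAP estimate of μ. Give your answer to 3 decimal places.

n = 12, x̄ = -3.93.
For a Normal prior and Normal likelihood with known variance, the posterior is Normal; its mode equals its mean, the precision-weighted average.
Prior precision 1/σ₀² = 1/10 = 0.1; data precision n/σ² = 12/9 = 4/3.
μ̂ = (0.1·(-2) + (4/3)·(-3.93)) / (0.1 + 4/3) = (-5.44)/(43/30) = -816/215 ≈ -3.795.

μ̂_MAP = -3.795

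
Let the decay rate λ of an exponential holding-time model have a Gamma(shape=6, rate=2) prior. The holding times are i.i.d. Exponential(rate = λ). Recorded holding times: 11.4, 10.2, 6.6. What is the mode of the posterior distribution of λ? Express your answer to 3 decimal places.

The Exponential(rate=λ) likelihood is ∝ λ^n e^(−λΣtᵢ). Here n = 3 and Σtᵢ = 11.4 + 10.2 + 6.6 = 28.2.
Posterior ∝ λ^5e^(−2λ) · λ^3e^(−28.2λ) = λ^8e^(−30.2λ), i.e. Gamma(9, 30.2).
Mode = (a−1)/b = 8/30.2 ≈ 0.265.

λ̂_MAP = 0.265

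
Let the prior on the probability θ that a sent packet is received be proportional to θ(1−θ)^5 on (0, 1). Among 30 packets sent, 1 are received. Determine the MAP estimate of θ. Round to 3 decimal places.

The prior density ∝ θ(1−θ)^5 is the kernel of Beta(2, 6).
Data: 1 success in 30 trials. The binomial likelihood contributes θ(1−θ)^29, so the posterior is Beta(2+1, 6+29) = Beta(3, 35).
For Beta(a, b) with a, b > 1 the mode is (a−1)/(a+b−2) = 2/36 ≈ 0.056.

θ̂_MAP = 0.056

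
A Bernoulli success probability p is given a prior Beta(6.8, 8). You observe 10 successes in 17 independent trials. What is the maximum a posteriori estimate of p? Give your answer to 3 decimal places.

Prior: Beta(6.8, 8).
Data: 10 successes in 17 trials. The binomial likelihood contributes p^10(1−p)^7, so the posterior is Beta(6.8+10, 8+7) = Beta(16.8, 15).
For Beta(a, b) with a, b > 1 the mode is (a−1)/(a+b−2) = 15.8/29.8 ≈ 0.530.

p̂_MAP = 0.530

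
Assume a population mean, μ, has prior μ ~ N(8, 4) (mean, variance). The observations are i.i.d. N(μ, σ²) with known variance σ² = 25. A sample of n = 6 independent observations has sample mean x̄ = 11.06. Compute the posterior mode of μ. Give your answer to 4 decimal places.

n = 6, x̄ = 11.06.
For a Normal prior and Normal likelihood with known variance, the posterior is Normal; its mode equals its mean, the precision-weighted average.
Prior precision 1/σ₀² = 1/4 = 0.25; data precision n/σ² = 6/25 = 0.24.
μ̂ = (0.25·8 + 0.24·11.06) / (0.25 + 0.24) = 4.6544/0.49 = 11636/1225 ≈ 9.4988.

μ̂_MAP = 9.4988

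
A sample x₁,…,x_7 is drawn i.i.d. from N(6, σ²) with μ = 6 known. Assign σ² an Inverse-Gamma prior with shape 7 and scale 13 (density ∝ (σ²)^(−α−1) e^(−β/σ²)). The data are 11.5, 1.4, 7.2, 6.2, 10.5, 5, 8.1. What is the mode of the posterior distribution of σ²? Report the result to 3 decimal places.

σ̂²_MAP = 4.546

Sum of squared deviations about the known mean: SS = (11.5−6)² + (1.4−6)² + (7.2−6)² + (6.2−6)² + (10.5−6)² + (5−6)² + (8.1−6)² = 78.55.
The Normal likelihood contributes (σ²)^(−n/2) exp(−SS/(2σ²)), so the posterior is Inverse-Gamma(α + n/2, β + SS/2) = Inverse-Gamma(10.5, 52.275).
The mode of Inverse-Gamma(a, b) is b/(a+1) = 52.275/11.5 ≈ 4.546.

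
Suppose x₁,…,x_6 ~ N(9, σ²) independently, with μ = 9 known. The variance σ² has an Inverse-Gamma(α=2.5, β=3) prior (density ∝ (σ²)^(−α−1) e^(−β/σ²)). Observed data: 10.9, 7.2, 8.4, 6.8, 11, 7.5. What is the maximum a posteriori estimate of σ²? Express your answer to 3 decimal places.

Sum of squared deviations about the known mean: SS = (10.9−9)² + (7.2−9)² + (8.4−9)² + (6.8−9)² + (11−9)² + (7.5−9)² = 18.3.
The Normal likelihood contributes (σ²)^(−n/2) exp(−SS/(2σ²)), so the posterior is Inverse-Gamma(α + n/2, β + SS/2) = Inverse-Gamma(5.5, 12.15).
The mode of Inverse-Gamma(a, b) is b/(a+1) = 12.15/6.5 ≈ 1.869.

σ̂²_MAP = 1.869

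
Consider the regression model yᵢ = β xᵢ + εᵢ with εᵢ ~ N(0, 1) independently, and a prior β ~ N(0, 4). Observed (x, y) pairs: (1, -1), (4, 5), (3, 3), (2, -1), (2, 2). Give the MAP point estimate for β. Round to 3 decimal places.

β̂_MAP = 0.876

log p(β | y) = −Σ(yᵢ − βxᵢ)²/(2·1) − β²/(2·4) + const.
Setting the derivative to zero: Σxᵢ(yᵢ − βxᵢ)/1 − β/4 = 0, so β = Σxᵢyᵢ / (Σxᵢ² + σ²/τ²).
Σxᵢyᵢ = 1·(-1) + 4·5 + 3·3 + 2·(-1) + 2·2 = 30; Σxᵢ² = 34; σ²/τ² = 0.25.
β̂_MAP = 30 / (34 + 0.25) = 30/34.25 ≈ 0.876.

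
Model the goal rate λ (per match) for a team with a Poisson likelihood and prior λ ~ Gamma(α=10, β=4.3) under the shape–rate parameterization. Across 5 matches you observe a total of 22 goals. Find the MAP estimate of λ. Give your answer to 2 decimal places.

Σxᵢ = 22, n = 5.
Posterior ∝ λ^9e^(−4.3λ) · λ^22e^(−5λ) = λ^31e^(−9.3λ), i.e. Gamma(shape=32, rate=9.3).
The mode of a Gamma(a, b) with a ≥ 1 (shape–rate) is (a−1)/b = 31/9.3 ≈ 3.33.

λ̂_MAP = 3.33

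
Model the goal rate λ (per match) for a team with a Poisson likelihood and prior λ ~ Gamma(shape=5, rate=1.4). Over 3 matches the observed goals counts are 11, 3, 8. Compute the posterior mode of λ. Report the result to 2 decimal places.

Σxᵢ = 11+3+8 = 22, with n = 3.
Posterior ∝ λ^4e^(−1.4λ) · λ^22e^(−3λ) = λ^26e^(−4.4λ), i.e. Gamma(shape=27, rate=4.4).
The mode of a Gamma(a, b) with a ≥ 1 (shape–rate) is (a−1)/b = 26/4.4 ≈ 5.91.

λ̂_MAP = 5.91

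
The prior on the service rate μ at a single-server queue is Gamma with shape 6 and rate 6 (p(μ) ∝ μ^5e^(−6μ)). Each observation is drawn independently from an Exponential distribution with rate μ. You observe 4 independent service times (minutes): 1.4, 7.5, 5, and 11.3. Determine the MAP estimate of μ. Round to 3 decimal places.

μ̂_MAP = 0.288

The Exponential(rate=μ) likelihood is ∝ μ^n e^(−μΣtᵢ). Here n = 4 and Σtᵢ = 1.4 + 7.5 + 5 + 11.3 = 25.2.
Posterior ∝ μ^5e^(−6μ) · μ^4e^(−25.2μ) = μ^9e^(−31.2μ), i.e. Gamma(10, 31.2).
Mode = (a−1)/b = 9/31.2 ≈ 0.288.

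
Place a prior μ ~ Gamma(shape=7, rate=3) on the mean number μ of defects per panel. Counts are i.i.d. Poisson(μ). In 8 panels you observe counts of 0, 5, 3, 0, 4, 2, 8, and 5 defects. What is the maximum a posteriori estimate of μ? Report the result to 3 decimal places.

μ̂_MAP = 3.000

Σxᵢ = 0+5+3+0+4+2+8+5 = 27, with n = 8.
Posterior ∝ μ^6e^(−3μ) · μ^27e^(−8μ) = μ^33e^(−11μ), i.e. Gamma(shape=34, rate=11).
The mode of a Gamma(a, b) with a ≥ 1 (shape–rate) is (a−1)/b = 33/11 ≈ 3.000.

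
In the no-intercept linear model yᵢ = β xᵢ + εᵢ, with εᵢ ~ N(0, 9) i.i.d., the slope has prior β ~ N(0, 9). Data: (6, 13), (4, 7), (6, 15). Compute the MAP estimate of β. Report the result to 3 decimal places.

log p(β | y) = −Σ(yᵢ − βxᵢ)²/(2·9) − β²/(2·9) + const.
Setting the derivative to zero: Σxᵢ(yᵢ − βxᵢ)/9 − β/9 = 0, so β = Σxᵢyᵢ / (Σxᵢ² + σ²/τ²).
Σxᵢyᵢ = 6·13 + 4·7 + 6·15 = 196; Σxᵢ² = 88; σ²/τ² = 1.
β̂_MAP = 196 / (88 + 1) = 196/89 ≈ 2.202.

β̂_MAP = 2.202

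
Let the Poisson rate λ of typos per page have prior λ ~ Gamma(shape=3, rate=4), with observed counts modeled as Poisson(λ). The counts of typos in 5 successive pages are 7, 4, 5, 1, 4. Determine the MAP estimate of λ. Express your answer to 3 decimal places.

λ̂_MAP = 2.556

Σxᵢ = 7+4+5+1+4 = 21, with n = 5.
Posterior ∝ λ^2e^(−4λ) · λ^21e^(−5λ) = λ^23e^(−9λ), i.e. Gamma(shape=24, rate=9).
The mode of a Gamma(a, b) with a ≥ 1 (shape–rate) is (a−1)/b = 23/9 ≈ 2.556.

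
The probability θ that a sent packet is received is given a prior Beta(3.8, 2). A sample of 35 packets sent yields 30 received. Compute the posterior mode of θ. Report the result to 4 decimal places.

Prior: Beta(3.8, 2).
Data: 30 successes in 35 trials. The binomial likelihood contributes θ^30(1−θ)^5, so the posterior is Beta(3.8+30, 2+5) = Beta(33.8, 7).
For Beta(a, b) with a, b > 1 the mode is (a−1)/(a+b−2) = 32.8/38.8 ≈ 0.8454.

θ̂_MAP = 0.8454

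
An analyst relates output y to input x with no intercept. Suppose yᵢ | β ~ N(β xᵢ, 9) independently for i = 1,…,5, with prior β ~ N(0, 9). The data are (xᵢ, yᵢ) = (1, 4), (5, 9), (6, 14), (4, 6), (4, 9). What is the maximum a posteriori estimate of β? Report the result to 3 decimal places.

β̂_MAP = 2.032

log p(β | y) = −Σ(yᵢ − βxᵢ)²/(2·9) − β²/(2·9) + const.
Setting the derivative to zero: Σxᵢ(yᵢ − βxᵢ)/9 − β/9 = 0, so β = Σxᵢyᵢ / (Σxᵢ² + σ²/τ²).
Σxᵢyᵢ = 1·4 + 5·9 + 6·14 + 4·6 + 4·9 = 193; Σxᵢ² = 94; σ²/τ² = 1.
β̂_MAP = 193 / (94 + 1) = 193/95 ≈ 2.032.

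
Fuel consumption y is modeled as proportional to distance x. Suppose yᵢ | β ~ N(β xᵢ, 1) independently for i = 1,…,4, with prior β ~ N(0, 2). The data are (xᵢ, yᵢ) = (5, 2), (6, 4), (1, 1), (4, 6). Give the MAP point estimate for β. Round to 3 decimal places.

log p(β | y) = −Σ(yᵢ − βxᵢ)²/(2·1) − β²/(2·2) + const.
Setting the derivative to zero: Σxᵢ(yᵢ − βxᵢ)/1 − β/2 = 0, so β = Σxᵢyᵢ / (Σxᵢ² + σ²/τ²).
Σxᵢyᵢ = 5·2 + 6·4 + 1·1 + 4·6 = 59; Σxᵢ² = 78; σ²/τ² = 0.5.
β̂_MAP = 59 / (78 + 0.5) = 59/78.5 ≈ 0.752.

β̂_MAP = 0.752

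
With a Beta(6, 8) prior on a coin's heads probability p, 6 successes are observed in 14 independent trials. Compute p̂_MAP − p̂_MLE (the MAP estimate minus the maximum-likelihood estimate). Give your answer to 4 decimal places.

MAP − MLE = -0.0055

Posterior is Beta(12, 16); MAP = (12−1)/(28−2) = 11/26 ≈ 0.42308.
MLE ignores the prior: p̂_MLE = k/n = 6/14 ≈ 0.42857.
Difference = 11/26 − 6/14 = -1/182 ≈ -0.0055.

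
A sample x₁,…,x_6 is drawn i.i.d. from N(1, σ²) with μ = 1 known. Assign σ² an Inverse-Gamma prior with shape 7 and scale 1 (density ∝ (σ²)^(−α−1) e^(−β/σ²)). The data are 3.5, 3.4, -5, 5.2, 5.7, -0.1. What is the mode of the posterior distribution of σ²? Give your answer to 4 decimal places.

Sum of squared deviations about the known mean: SS = (3.5−1)² + (3.4−1)² + (-5−1)² + (5.2−1)² + (5.7−1)² + (-0.1−1)² = 88.95.
The Normal likelihood contributes (σ²)^(−n/2) exp(−SS/(2σ²)), so the posterior is Inverse-Gamma(α + n/2, β + SS/2) = Inverse-Gamma(10, 45.475).
The mode of Inverse-Gamma(a, b) is b/(a+1) = 45.475/11 ≈ 4.1341.

σ̂²_MAP = 4.1341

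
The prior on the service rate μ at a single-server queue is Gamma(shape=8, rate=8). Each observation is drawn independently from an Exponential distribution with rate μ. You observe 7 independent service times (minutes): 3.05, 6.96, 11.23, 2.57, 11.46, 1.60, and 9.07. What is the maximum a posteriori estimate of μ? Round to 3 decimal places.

The Exponential(rate=μ) likelihood is ∝ μ^n e^(−μΣtᵢ). Here n = 7 and Σtᵢ = 3.05 + 6.96 + 11.23 + 2.57 + 11.46 + 1.60 + 9.07 = 45.94.
Posterior ∝ μ^7e^(−8μ) · μ^7e^(−45.94μ) = μ^14e^(−53.94μ), i.e. Gamma(15, 53.94).
Mode = (a−1)/b = 14/53.94 ≈ 0.260.

μ̂_MAP = 0.260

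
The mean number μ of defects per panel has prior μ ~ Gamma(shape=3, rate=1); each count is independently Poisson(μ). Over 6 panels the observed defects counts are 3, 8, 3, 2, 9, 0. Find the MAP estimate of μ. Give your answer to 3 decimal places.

Σxᵢ = 3+8+3+2+9+0 = 25, with n = 6.
Posterior ∝ μ^2e^(−1μ) · μ^25e^(−6μ) = μ^27e^(−7μ), i.e. Gamma(shape=28, rate=7).
The mode of a Gamma(a, b) with a ≥ 1 (shape–rate) is (a−1)/b = 27/7 ≈ 3.857.

μ̂_MAP = 3.857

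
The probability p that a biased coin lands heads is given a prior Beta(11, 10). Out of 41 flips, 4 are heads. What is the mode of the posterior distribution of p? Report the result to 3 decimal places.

p̂_MAP = 0.233

Prior: Beta(11, 10).
Data: 4 successes in 41 trials. The binomial likelihood contributes p^4(1−p)^37, so the posterior is Beta(11+4, 10+37) = Beta(15, 47).
For Beta(a, b) with a, b > 1 the mode is (a−1)/(a+b−2) = 14/60 ≈ 0.233.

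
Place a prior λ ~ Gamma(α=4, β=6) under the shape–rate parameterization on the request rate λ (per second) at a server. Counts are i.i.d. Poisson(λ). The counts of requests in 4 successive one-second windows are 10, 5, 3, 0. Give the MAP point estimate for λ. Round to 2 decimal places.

Σxᵢ = 10+5+3+0 = 18, with n = 4.
Posterior ∝ λ^3e^(−6λ) · λ^18e^(−4λ) = λ^21e^(−10λ), i.e. Gamma(shape=22, rate=10).
The mode of a Gamma(a, b) with a ≥ 1 (shape–rate) is (a−1)/b = 21/10 ≈ 2.10.

λ̂_MAP = 2.10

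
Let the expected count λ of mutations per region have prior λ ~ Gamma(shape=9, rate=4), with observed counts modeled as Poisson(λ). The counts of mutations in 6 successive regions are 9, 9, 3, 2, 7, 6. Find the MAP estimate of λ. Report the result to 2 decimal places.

λ̂_MAP = 4.40

Σxᵢ = 9+9+3+2+7+6 = 36, with n = 6.
Posterior ∝ λ^8e^(−4λ) · λ^36e^(−6λ) = λ^44e^(−10λ), i.e. Gamma(shape=45, rate=10).
The mode of a Gamma(a, b) with a ≥ 1 (shape–rate) is (a−1)/b = 44/10 ≈ 4.40.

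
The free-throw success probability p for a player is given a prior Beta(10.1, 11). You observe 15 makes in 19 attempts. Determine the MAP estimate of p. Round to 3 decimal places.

Prior: Beta(10.1, 11).
Data: 15 successes in 19 trials. The binomial likelihood contributes p^15(1−p)^4, so the posterior is Beta(10.1+15, 11+4) = Beta(25.1, 15).
For Beta(a, b) with a, b > 1 the mode is (a−1)/(a+b−2) = 24.1/38.1 ≈ 0.633.

p̂_MAP = 0.633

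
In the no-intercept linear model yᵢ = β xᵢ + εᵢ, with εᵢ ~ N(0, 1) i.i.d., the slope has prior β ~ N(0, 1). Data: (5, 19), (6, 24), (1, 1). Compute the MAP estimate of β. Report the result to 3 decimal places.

β̂_MAP = 3.810

log p(β | y) = −Σ(yᵢ − βxᵢ)²/(2·1) − β²/(2·1) + const.
Setting the derivative to zero: Σxᵢ(yᵢ − βxᵢ)/1 − β/1 = 0, so β = Σxᵢyᵢ / (Σxᵢ² + σ²/τ²).
Σxᵢyᵢ = 5·19 + 6·24 + 1·1 = 240; Σxᵢ² = 62; σ²/τ² = 1.
β̂_MAP = 240 / (62 + 1) = 240/63 ≈ 3.810.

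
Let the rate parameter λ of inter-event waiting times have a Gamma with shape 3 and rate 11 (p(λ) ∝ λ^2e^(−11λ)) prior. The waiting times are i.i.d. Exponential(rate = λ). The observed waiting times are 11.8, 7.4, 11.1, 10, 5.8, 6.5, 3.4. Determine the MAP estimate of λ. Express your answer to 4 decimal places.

The Exponential(rate=λ) likelihood is ∝ λ^n e^(−λΣtᵢ). Here n = 7 and Σtᵢ = 11.8 + 7.4 + 11.1 + 10 + 5.8 + 6.5 + 3.4 = 56.
Posterior ∝ λ^2e^(−11λ) · λ^7e^(−56λ) = λ^9e^(−67λ), i.e. Gamma(10, 67).
Mode = (a−1)/b = 9/67 ≈ 0.1343.

λ̂_MAP = 0.1343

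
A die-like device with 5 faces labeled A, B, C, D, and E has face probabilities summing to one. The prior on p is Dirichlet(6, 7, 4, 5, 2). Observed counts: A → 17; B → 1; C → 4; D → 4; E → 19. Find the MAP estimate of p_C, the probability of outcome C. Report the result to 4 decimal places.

MAP estimate of p_C = 0.1094

The posterior is Dirichlet(αᵢ + nᵢ) = Dirichlet(23, 8, 8, 9, 21).
For a Dirichlet(a₁,…,a_K) with all aᵢ > 1, the mode has j-th component (aⱼ − 1)/(Σaᵢ − K).
Here Σaᵢ = 69 and K = 5, so p_C = (8 − 1)/(69 − 5) = 7/64 ≈ 0.1094.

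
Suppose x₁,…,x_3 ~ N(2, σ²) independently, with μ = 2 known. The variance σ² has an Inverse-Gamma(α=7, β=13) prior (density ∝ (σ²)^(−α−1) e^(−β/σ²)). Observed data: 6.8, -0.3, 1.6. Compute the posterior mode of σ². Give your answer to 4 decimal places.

σ̂²_MAP = 2.8679

Sum of squared deviations about the known mean: SS = (6.8−2)² + (-0.3−2)² + (1.6−2)² = 28.49.
The Normal likelihood contributes (σ²)^(−n/2) exp(−SS/(2σ²)), so the posterior is Inverse-Gamma(α + n/2, β + SS/2) = Inverse-Gamma(8.5, 27.245).
The mode of Inverse-Gamma(a, b) is b/(a+1) = 27.245/9.5 ≈ 2.8679.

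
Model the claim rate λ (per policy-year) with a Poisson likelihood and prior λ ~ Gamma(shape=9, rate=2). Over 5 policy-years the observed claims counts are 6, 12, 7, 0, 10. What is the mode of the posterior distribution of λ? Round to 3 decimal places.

λ̂_MAP = 6.143

Σxᵢ = 6+12+7+0+10 = 35, with n = 5.
Posterior ∝ λ^8e^(−2λ) · λ^35e^(−5λ) = λ^43e^(−7λ), i.e. Gamma(shape=44, rate=7).
The mode of a Gamma(a, b) with a ≥ 1 (shape–rate) is (a−1)/b = 43/7 ≈ 6.143.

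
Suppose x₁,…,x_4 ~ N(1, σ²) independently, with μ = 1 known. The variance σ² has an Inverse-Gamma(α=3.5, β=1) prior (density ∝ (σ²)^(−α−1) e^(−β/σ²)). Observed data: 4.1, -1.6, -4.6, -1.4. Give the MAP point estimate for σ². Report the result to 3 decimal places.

σ̂²_MAP = 4.268

Sum of squared deviations about the known mean: SS = (4.1−1)² + (-1.6−1)² + (-4.6−1)² + (-1.4−1)² = 53.49.
The Normal likelihood contributes (σ²)^(−n/2) exp(−SS/(2σ²)), so the posterior is Inverse-Gamma(α + n/2, β + SS/2) = Inverse-Gamma(5.5, 27.745).
The mode of Inverse-Gamma(a, b) is b/(a+1) = 27.745/6.5 ≈ 4.268.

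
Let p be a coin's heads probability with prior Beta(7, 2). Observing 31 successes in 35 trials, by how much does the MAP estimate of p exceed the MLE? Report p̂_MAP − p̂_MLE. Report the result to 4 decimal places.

MAP − MLE = -0.0048

Posterior is Beta(38, 6); MAP = (38−1)/(44−2) = 37/42 ≈ 0.88095.
MLE ignores the prior: p̂_MLE = k/n = 31/35 ≈ 0.88571.
Difference = 37/42 − 31/35 = -1/210 ≈ -0.0048.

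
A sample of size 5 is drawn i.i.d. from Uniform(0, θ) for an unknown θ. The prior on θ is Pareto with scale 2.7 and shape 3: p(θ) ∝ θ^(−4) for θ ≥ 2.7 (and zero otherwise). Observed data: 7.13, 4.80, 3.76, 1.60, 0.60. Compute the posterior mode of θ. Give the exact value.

θ̂_MAP = 7.13

The Uniform(0, θ) likelihood is θ^(−n) for θ ≥ max(xᵢ), zero otherwise. Here max(xᵢ) = 7.13.
Posterior ∝ θ^(−4) · θ^(−5) = θ^(−9) on θ ≥ max(2.7, 7.13) = 7.13.
This density is strictly decreasing in θ, so the posterior mode lies at the lower boundary of the support.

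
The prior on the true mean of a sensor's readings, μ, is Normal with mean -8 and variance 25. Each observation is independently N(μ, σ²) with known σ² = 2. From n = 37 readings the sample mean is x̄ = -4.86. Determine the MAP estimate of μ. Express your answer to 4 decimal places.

n = 37, x̄ = -4.86.
For a Normal prior and Normal likelihood with known variance, the posterior is Normal; its mode equals its mean, the precision-weighted average.
Prior precision 1/σ₀² = 1/25 = 0.04; data precision n/σ² = 37/2 = 18.5.
μ̂ = (0.04·(-8) + 18.5·(-4.86)) / (0.04 + 18.5) = (-90.23)/18.54 = -9023/1854 ≈ -4.8668.

μ̂_MAP = -4.8668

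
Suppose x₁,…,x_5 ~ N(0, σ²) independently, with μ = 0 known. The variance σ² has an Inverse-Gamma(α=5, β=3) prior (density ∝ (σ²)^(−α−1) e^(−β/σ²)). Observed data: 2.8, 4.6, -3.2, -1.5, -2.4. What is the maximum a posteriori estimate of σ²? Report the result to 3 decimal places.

σ̂²_MAP = 3.132

Sum of squared deviations about the known mean: SS = (2.8−0)² + (4.6−0)² + (-3.2−0)² + (-1.5−0)² + (-2.4−0)² = 47.25.
The Normal likelihood contributes (σ²)^(−n/2) exp(−SS/(2σ²)), so the posterior is Inverse-Gamma(α + n/2, β + SS/2) = Inverse-Gamma(7.5, 26.625).
The mode of Inverse-Gamma(a, b) is b/(a+1) = 26.625/8.5 ≈ 3.132.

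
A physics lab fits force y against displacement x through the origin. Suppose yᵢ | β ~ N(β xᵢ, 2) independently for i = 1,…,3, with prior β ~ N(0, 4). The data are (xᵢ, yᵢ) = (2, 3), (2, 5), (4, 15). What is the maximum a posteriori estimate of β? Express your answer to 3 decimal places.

β̂_MAP = 3.102

log p(β | y) = −Σ(yᵢ − βxᵢ)²/(2·2) − β²/(2·4) + const.
Setting the derivative to zero: Σxᵢ(yᵢ − βxᵢ)/2 − β/4 = 0, so β = Σxᵢyᵢ / (Σxᵢ² + σ²/τ²).
Σxᵢyᵢ = 2·3 + 2·5 + 4·15 = 76; Σxᵢ² = 24; σ²/τ² = 0.5.
β̂_MAP = 76 / (24 + 0.5) = 76/24.5 ≈ 3.102.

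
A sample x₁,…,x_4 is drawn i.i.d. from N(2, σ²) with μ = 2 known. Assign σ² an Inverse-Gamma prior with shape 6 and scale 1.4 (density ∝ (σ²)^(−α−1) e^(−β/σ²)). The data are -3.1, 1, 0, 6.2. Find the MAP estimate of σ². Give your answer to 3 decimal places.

σ̂²_MAP = 2.858

Sum of squared deviations about the known mean: SS = (-3.1−2)² + (1−2)² + (0−2)² + (6.2−2)² = 48.65.
The Normal likelihood contributes (σ²)^(−n/2) exp(−SS/(2σ²)), so the posterior is Inverse-Gamma(α + n/2, β + SS/2) = Inverse-Gamma(8, 25.725).
The mode of Inverse-Gamma(a, b) is b/(a+1) = 25.725/9 ≈ 2.858.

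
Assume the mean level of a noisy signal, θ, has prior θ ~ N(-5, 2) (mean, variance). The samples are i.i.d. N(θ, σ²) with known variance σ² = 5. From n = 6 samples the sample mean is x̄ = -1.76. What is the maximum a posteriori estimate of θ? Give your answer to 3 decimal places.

n = 6, x̄ = -1.76.
For a Normal prior and Normal likelihood with known variance, the posterior is Normal; its mode equals its mean, the precision-weighted average.
Prior precision 1/σ₀² = 1/2 = 0.5; data precision n/σ² = 6/5 = 1.2.
θ̂ = (0.5·(-5) + 1.2·(-1.76)) / (0.5 + 1.2) = (-4.612)/1.7 = -1153/425 ≈ -2.713.

θ̂_MAP = -2.713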